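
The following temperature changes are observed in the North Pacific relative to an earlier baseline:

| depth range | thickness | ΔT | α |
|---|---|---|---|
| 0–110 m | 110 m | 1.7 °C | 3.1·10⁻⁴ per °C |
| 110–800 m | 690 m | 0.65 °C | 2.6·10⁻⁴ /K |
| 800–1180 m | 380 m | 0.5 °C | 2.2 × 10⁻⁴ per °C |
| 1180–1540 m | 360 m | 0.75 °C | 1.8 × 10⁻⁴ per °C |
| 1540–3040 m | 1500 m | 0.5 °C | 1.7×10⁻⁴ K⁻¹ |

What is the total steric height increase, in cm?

about 39.2 cm

1.7 × 110 × 3.1×10⁻⁴ = 0.05797 m
Layer 2: 0.65 × 690 × 2.6×10⁻⁴ = 0.11661 m
Layer 3: 0.5 × 2.2×10⁻⁴ × 380 = 0.04180 m
1180–1540 m: 1.8×10⁻⁴ × 0.75 × 360 = 0.04860 m
1540–3040 m: 0.5 × 1500 × 1.7×10⁻⁴ = 0.12750 m
Δh = 0.05797 + 0.11661 + 0.04180 + 0.04860 + 0.12750 = 0.39248 m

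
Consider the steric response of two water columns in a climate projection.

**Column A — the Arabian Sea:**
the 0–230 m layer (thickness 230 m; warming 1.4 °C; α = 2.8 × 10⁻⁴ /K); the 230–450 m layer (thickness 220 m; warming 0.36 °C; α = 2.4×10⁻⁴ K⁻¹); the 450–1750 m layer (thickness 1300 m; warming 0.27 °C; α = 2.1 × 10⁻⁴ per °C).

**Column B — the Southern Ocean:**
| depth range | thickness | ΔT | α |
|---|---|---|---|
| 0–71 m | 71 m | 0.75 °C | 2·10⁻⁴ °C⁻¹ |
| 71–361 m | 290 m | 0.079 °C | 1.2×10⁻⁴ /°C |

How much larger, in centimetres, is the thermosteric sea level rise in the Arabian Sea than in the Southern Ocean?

A 0–230 m: 1.4 × 230 × 2.8×10⁻⁴ = 0.09016 m
A 230–450 m: 0.36 × 2.4×10⁻⁴ × 220 = 0.019008 m
A Layer 3: 0.27 × 1300 × 2.1×10⁻⁴ = 0.07371 m
A total: 0.182878 m
B 2×10⁻⁴ × 0.75 × 71 = 0.01065 m
B Layer 2: 1.2×10⁻⁴ × 290 × 0.079 = 0.0027492 m
B total: 0.0133992 m
Difference: 0.182878 − 0.0133992 = 0.1694788 m

16.9 cm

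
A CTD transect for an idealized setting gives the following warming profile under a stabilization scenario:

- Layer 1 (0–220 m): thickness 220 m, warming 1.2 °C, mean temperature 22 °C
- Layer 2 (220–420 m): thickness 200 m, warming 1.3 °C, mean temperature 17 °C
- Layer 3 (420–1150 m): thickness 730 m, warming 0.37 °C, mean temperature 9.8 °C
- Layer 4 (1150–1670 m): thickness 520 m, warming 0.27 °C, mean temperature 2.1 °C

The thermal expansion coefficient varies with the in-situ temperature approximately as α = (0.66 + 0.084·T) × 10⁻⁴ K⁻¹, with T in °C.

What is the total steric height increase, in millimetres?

Layer 1: α = (0.66 + 0.084×22)×10⁻⁴ = 2.508×10⁻⁴ K⁻¹
Layer 2: α = (0.66 + 0.084×17)×10⁻⁴ = 2.088×10⁻⁴ K⁻¹
Layer 3: α = (0.66 + 0.084×9.8)×10⁻⁴ = 1.4832×10⁻⁴ K⁻¹
Layer 4: α = (0.66 + 0.084×2.1)×10⁻⁴ = 0.8364×10⁻⁴ K⁻¹
2.508×10⁻⁴ × 220 × 1.2 = 0.0662112 m
1.3 × 2.088×10⁻⁴ × 200 = 0.054288 m
Layer 3: 730 × 1.4832×10⁻⁴ × 0.37 = 0.040061232 m
Layer 4: 0.8364×10⁻⁴ × 520 × 0.27 = 0.011743056 m
Δh = 0.0662112 + 0.054288 + 0.040061232 + 0.011743056 = 0.172303488 m ≈ 172 mm

172 mm of thermosteric rise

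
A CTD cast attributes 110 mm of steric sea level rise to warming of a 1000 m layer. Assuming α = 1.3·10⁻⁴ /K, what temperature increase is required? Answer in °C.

ΔT ≈ 0.846 °C

ΔT = Δh/(αH) = 0.11 / (1.3×10⁻⁴ × 1000) ≈ 0.8462 °C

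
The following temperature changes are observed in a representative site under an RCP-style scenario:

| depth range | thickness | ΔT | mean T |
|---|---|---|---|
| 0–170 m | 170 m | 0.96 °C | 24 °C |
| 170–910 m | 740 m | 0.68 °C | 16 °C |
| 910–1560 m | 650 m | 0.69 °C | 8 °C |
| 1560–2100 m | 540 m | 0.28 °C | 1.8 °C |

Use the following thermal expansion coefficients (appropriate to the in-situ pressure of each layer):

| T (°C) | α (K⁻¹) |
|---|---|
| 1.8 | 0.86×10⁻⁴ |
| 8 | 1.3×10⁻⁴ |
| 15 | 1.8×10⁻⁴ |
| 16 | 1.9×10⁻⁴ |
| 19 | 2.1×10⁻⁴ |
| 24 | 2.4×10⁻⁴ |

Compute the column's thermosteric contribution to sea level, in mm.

Layer 1 at 24 °C → α = 2.4×10⁻⁴ K⁻¹
Layer 2 at 16 °C → α = 1.9×10⁻⁴ K⁻¹
Layer 3 at 8 °C → α = 1.3×10⁻⁴ K⁻¹
Layer 4 at 1.8 °C → α = 0.86×10⁻⁴ K⁻¹
0–170 m: 2.4×10⁻⁴ × 170 × 0.96 = 0.039168 m
Layer 2: 1.9×10⁻⁴ × 740 × 0.68 = 0.095608 m
0.69 × 650 × 1.3×10⁻⁴ = 0.058305 m
Layer 4: 0.86×10⁻⁴ × 0.28 × 540 = 0.0130032 m
Δh = 0.039168 + 0.095608 + 0.058305 + 0.0130032 = 0.2060842 m

206 mm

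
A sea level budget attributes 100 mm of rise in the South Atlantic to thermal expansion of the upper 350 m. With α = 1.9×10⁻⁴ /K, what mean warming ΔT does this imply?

ΔT = Δh/(αH) = 0.1 / (1.9×10⁻⁴ × 350) ≈ 1.504 K

1.50 K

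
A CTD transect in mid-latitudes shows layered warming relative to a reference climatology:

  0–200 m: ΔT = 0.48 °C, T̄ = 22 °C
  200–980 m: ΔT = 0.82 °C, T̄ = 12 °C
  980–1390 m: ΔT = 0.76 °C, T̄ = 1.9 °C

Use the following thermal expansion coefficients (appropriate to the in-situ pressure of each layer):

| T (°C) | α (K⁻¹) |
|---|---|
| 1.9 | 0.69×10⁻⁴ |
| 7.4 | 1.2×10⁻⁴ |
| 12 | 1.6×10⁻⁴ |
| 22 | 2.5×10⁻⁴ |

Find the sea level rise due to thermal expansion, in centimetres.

14.8 cm of thermosteric rise

Layer 1 at 22 °C → α = 2.5×10⁻⁴ K⁻¹
Layer 2 at 12 °C → α = 1.6×10⁻⁴ K⁻¹
Layer 3 at 1.9 °C → α = 0.69×10⁻⁴ K⁻¹
Layer 1: 0.48 × 2.5×10⁻⁴ × 200 = 0.02400 m
200–980 m: 780 × 1.6×10⁻⁴ × 0.82 = 0.102336 m
980–1390 m: 410 × 0.76 × 0.69×10⁻⁴ = 0.0215004 m
Δh = 0.02400 + 0.102336 + 0.0215004 = 0.1478364 m ≈ 14.8 cm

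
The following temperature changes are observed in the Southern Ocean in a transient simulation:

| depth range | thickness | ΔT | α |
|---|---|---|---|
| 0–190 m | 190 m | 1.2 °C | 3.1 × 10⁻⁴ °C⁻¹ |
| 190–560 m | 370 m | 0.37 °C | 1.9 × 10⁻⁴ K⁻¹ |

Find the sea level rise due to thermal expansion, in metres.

Layer 1: 3.1×10⁻⁴ × 1.2 × 190 = 0.07068 m
1.9×10⁻⁴ × 370 × 0.37 = 0.026011 m
Δh = 0.07068 + 0.026011 = 0.096691 m ≈ 0.0967 m

Δh = 0.0967 m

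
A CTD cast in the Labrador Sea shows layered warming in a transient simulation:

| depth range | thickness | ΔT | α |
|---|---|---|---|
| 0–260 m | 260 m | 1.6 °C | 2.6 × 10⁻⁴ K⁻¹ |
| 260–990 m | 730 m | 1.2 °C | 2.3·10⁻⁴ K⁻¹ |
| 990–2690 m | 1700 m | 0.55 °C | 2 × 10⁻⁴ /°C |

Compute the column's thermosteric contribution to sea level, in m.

0.50 m of thermosteric rise

1.6 × 2.6×10⁻⁴ × 260 = 0.10816 m
260–990 m: 1.2 × 2.3×10⁻⁴ × 730 = 0.20148 m
0.55 × 1700 × 2×10⁻⁴ = 0.18700 m
Δh = 0.10816 + 0.20148 + 0.18700 = 0.49664 m ≈ 0.50 m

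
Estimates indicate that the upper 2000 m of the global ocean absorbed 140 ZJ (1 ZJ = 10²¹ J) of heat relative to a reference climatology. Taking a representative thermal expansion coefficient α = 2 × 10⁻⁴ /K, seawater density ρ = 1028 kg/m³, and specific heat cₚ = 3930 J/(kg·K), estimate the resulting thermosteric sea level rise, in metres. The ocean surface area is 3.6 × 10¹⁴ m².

Per unit area: Q = 140×10²¹ / (3.6×10¹⁴) ≈ 3.889×10⁸ J/m²
Δh = αQ/(ρcₚ) = 2×10⁻⁴ × 3.889×10⁸ / (1028 × 3930) ≈ 0.019252 m

0.019 m of thermosteric rise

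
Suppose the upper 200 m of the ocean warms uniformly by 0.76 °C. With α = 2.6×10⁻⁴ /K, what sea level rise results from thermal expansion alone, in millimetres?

Δh = αΔT·H = 2.6×10⁻⁴ × 0.76 × 200 = 0.03952 m

Δh ≈ 39.5 mm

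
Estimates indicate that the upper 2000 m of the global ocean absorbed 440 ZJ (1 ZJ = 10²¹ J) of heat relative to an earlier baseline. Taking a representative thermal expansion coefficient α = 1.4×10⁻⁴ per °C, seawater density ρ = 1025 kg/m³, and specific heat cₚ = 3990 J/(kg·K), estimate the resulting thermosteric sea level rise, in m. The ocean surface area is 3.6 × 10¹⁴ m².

Δh = 0.042 m

Per unit area: Q = 440×10²¹ / (3.6×10¹⁴) ≈ 1.222×10⁹ J/m²
Δh = αQ/(ρcₚ) = 1.4×10⁻⁴ × 1.222×10⁹ / (1025 × 3990) ≈ 0.041831 m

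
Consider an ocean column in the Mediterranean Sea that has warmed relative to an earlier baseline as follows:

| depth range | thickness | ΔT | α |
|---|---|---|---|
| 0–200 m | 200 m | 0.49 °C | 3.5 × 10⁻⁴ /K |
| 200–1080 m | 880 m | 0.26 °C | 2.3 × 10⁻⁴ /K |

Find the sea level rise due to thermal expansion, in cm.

8.69 cm

0.49 × 3.5×10⁻⁴ × 200 = 0.03430 m
Layer 2: 880 × 0.26 × 2.3×10⁻⁴ = 0.052624 m
Δh = 0.03430 + 0.052624 = 0.086924 m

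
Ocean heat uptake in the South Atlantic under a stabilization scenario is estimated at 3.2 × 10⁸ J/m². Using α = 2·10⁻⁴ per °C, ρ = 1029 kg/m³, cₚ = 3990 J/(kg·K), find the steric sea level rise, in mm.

Δh = αQ/(ρcₚ) = 2×10⁻⁴ × 3.2×10⁸ / (1029 × 3990) ≈ 0.015588 m

16 mm of thermosteric rise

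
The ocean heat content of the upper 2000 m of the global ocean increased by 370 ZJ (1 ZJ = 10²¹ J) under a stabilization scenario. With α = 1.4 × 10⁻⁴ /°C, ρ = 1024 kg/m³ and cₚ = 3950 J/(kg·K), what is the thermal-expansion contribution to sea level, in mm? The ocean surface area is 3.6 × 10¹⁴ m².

Per unit area: Q = 370×10²¹ / (3.6×10¹⁴) ≈ 1.028×10⁹ J/m²
Δh = αQ/(ρcₚ) = 1.4×10⁻⁴ × 1.028×10⁹ / (1024 × 3950) ≈ 0.035581 m

35.6 mm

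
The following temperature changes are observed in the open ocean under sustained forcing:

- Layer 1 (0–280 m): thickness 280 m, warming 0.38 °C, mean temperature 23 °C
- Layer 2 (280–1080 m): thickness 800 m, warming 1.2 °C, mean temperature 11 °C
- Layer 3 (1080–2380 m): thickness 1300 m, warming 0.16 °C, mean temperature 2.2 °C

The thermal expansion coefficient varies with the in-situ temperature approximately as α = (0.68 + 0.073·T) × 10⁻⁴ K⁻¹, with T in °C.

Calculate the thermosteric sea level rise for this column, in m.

about 0.18 m

Layer 1: α = (0.68 + 0.073×23)×10⁻⁴ = 2.359×10⁻⁴ K⁻¹
Layer 2: α = (0.68 + 0.073×11)×10⁻⁴ = 1.483×10⁻⁴ K⁻¹
Layer 3: α = (0.68 + 0.073×2.2)×10⁻⁴ = 0.8406×10⁻⁴ K⁻¹
0–280 m: 280 × 0.38 × 2.359×10⁻⁴ = 0.02509976 m
280–1080 m: 800 × 1.483×10⁻⁴ × 1.2 = 0.142368 m
Layer 3: 0.8406×10⁻⁴ × 0.16 × 1300 = 0.01748448 m
Δh = 0.02509976 + 0.142368 + 0.01748448 = 0.18495224 m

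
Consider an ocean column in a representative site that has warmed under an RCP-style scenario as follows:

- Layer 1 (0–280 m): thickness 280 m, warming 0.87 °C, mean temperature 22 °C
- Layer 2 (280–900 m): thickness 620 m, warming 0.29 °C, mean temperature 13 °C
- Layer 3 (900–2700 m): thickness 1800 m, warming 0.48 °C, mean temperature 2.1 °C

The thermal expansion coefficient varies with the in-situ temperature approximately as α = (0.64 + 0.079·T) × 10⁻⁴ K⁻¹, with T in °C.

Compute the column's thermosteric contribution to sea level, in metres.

Layer 1: α = (0.64 + 0.079×22)×10⁻⁴ = 2.378×10⁻⁴ K⁻¹
Layer 2: α = (0.64 + 0.079×13)×10⁻⁴ = 1.667×10⁻⁴ K⁻¹
Layer 3: α = (0.64 + 0.079×2.1)×10⁻⁴ = 0.8059×10⁻⁴ K⁻¹
0–280 m: 0.87 × 280 × 2.378×10⁻⁴ = 0.05792808 m
Layer 2: 1.667×10⁻⁴ × 620 × 0.29 = 0.02997266 m
Layer 3: 1800 × 0.8059×10⁻⁴ × 0.48 = 0.06962976 m
Δh = 0.05792808 + 0.02997266 + 0.06962976 = 0.1575305 m ≈ 0.16 m

0.16 m of thermosteric rise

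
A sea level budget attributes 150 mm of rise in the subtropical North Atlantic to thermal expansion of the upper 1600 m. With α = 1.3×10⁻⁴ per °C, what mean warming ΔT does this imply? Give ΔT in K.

ΔT = Δh/(αH) = 0.15 / (1.3×10⁻⁴ × 1600) ≈ 0.7212 K

ΔT ≈ 0.721 K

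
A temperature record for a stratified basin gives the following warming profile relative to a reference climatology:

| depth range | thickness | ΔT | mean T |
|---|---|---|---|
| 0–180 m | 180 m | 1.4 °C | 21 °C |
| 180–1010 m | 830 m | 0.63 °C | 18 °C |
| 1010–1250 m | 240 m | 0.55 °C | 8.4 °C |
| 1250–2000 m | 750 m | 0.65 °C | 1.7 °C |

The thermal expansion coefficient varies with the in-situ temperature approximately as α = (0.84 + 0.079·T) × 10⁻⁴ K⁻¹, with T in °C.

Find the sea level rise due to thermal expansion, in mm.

Layer 1: α = (0.84 + 0.079×21)×10⁻⁴ = 2.499×10⁻⁴ K⁻¹
Layer 2: α = (0.84 + 0.079×18)×10⁻⁴ = 2.262×10⁻⁴ K⁻¹
Layer 3: α = (0.84 + 0.079×8.4)×10⁻⁴ = 1.5036×10⁻⁴ K⁻¹
Layer 4: α = (0.84 + 0.079×1.7)×10⁻⁴ = 0.9743×10⁻⁴ K⁻¹
0–180 m: 2.499×10⁻⁴ × 1.4 × 180 = 0.0629748 m
2.262×10⁻⁴ × 830 × 0.63 = 0.11827998 m
1010–1250 m: 240 × 1.5036×10⁻⁴ × 0.55 = 0.01984752 m
1250–2000 m: 750 × 0.65 × 0.9743×10⁻⁴ = 0.047497125 m
Δh = 0.0629748 + 0.11827998 + 0.01984752 + 0.047497125 = 0.248599425 m

about 249 mm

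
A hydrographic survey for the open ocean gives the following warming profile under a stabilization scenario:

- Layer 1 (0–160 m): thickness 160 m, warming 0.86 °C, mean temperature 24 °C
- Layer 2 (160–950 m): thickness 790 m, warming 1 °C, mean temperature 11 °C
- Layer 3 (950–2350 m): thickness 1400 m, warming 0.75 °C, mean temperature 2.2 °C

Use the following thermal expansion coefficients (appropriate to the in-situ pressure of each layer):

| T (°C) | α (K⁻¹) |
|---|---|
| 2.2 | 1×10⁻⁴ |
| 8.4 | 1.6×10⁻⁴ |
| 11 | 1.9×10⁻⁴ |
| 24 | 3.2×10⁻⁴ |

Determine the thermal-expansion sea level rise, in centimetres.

Layer 1 at 24 °C → α = 3.2×10⁻⁴ K⁻¹
Layer 2 at 11 °C → α = 1.9×10⁻⁴ K⁻¹
Layer 3 at 2.2 °C → α = 1×10⁻⁴ K⁻¹
0–160 m: 0.86 × 160 × 3.2×10⁻⁴ = 0.044032 m
Layer 2: 1 × 1.9×10⁻⁴ × 790 = 0.15010 m
Layer 3: 0.75 × 1×10⁻⁴ × 1400 = 0.10500 m
Δh = 0.044032 + 0.15010 + 0.10500 = 0.299132 m

29.9 cm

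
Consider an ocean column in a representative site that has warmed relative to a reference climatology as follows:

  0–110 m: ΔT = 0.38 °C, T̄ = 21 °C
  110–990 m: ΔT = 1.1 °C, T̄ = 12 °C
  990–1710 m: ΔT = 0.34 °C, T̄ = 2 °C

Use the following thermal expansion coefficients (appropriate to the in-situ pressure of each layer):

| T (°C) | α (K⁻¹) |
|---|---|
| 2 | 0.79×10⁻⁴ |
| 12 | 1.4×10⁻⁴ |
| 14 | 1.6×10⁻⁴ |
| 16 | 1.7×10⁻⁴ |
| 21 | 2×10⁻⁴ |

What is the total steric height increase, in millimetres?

Layer 1 at 21 °C → α = 2×10⁻⁴ K⁻¹
Layer 2 at 12 °C → α = 1.4×10⁻⁴ K⁻¹
Layer 3 at 2 °C → α = 0.79×10⁻⁴ K⁻¹
0.38 × 110 × 2×10⁻⁴ = 0.00836 m
880 × 1.4×10⁻⁴ × 1.1 = 0.13552 m
720 × 0.34 × 0.79×10⁻⁴ = 0.0193392 m
Δh = 0.00836 + 0.13552 + 0.0193392 = 0.1632192 m

Δh = 160 mm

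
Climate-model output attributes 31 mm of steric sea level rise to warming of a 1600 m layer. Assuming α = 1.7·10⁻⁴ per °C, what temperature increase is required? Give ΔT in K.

about 0.11 K

ΔT = Δh/(αH) = 0.031 / (1.7×10⁻⁴ × 1600) ≈ 0.1140 K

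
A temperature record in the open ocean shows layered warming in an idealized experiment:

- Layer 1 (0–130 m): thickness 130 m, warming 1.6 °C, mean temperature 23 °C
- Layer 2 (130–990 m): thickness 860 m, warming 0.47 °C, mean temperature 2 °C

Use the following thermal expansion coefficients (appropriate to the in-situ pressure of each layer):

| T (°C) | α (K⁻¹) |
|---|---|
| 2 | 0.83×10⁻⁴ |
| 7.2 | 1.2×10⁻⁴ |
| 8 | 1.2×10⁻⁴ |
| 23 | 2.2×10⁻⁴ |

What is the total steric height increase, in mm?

Layer 1 at 23 °C → α = 2.2×10⁻⁴ K⁻¹
Layer 2 at 2 °C → α = 0.83×10⁻⁴ K⁻¹
2.2×10⁻⁴ × 130 × 1.6 = 0.04576 m
130–990 m: 860 × 0.83×10⁻⁴ × 0.47 = 0.0335486 m
Δh = 0.04576 + 0.0335486 = 0.0793086 m ≈ 79.3 mm

Δh = 79.3 mm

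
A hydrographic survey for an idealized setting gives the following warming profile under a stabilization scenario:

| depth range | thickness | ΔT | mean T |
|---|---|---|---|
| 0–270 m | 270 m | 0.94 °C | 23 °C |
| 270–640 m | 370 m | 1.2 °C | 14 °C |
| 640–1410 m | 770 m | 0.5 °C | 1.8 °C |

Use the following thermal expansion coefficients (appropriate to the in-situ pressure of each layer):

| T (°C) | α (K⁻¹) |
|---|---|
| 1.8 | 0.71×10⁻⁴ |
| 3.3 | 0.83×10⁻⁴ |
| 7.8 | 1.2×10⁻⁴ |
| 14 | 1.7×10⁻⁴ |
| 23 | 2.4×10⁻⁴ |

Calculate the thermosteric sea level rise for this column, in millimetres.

Layer 1 at 23 °C → α = 2.4×10⁻⁴ K⁻¹
Layer 2 at 14 °C → α = 1.7×10⁻⁴ K⁻¹
Layer 3 at 1.8 °C → α = 0.71×10⁻⁴ K⁻¹
Layer 1: 2.4×10⁻⁴ × 0.94 × 270 = 0.060912 m
370 × 1.7×10⁻⁴ × 1.2 = 0.07548 m
Layer 3: 770 × 0.71×10⁻⁴ × 0.5 = 0.027335 m
Δh = 0.060912 + 0.07548 + 0.027335 = 0.163727 m

164 mm of thermosteric rise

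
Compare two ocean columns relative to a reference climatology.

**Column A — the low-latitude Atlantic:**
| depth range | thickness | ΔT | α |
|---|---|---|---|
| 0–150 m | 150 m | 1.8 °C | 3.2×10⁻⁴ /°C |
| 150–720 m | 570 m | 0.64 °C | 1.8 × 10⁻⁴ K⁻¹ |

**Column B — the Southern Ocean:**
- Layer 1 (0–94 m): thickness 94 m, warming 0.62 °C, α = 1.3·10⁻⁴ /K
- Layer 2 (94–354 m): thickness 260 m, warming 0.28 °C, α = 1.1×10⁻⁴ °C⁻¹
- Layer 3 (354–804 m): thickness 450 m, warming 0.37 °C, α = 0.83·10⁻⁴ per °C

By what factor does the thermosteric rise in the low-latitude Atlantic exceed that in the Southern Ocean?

A 0–150 m: 3.2×10⁻⁴ × 150 × 1.8 = 0.08640 m
A Layer 2: 1.8×10⁻⁴ × 570 × 0.64 = 0.065664 m
A total: 0.152064 m
B 0–94 m: 94 × 0.62 × 1.3×10⁻⁴ = 0.0075764 m
B Layer 2: 260 × 1.1×10⁻⁴ × 0.28 = 0.008008 m
B 450 × 0.83×10⁻⁴ × 0.37 = 0.0138195 m
B total: 0.0294039 m
Ratio: 0.152064 / 0.0294039 ≈ 5.172

≈ 5.17×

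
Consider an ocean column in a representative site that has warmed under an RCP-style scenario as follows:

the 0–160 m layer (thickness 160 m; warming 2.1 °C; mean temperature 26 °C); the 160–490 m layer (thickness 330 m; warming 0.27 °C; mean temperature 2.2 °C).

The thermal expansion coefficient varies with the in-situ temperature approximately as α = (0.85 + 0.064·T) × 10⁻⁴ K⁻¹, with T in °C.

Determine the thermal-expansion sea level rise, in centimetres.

Δh = 9.3 cm

Layer 1: α = (0.85 + 0.064×26)×10⁻⁴ = 2.514×10⁻⁴ K⁻¹
Layer 2: α = (0.85 + 0.064×2.2)×10⁻⁴ = 0.9908×10⁻⁴ K⁻¹
Layer 1: 2.514×10⁻⁴ × 160 × 2.1 = 0.0844704 m
160–490 m: 330 × 0.9908×10⁻⁴ × 0.27 = 0.008828028 m
Δh = 0.0844704 + 0.008828028 = 0.093298428 m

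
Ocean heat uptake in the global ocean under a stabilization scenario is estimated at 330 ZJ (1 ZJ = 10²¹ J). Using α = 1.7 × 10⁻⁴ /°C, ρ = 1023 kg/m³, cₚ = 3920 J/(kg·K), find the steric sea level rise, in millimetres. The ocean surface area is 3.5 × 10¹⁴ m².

Per unit area: Q = 330×10²¹ / (3.5×10¹⁴) ≈ 9.429×10⁸ J/m²
Δh = αQ/(ρcₚ) = 1.7×10⁻⁴ × 9.429×10⁸ / (1023 × 3920) ≈ 0.039972 m

40 mm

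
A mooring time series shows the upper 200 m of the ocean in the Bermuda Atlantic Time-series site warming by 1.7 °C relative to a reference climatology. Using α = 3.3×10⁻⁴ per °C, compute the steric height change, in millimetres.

Δh = αΔT·H = 3.3×10⁻⁴ × 1.7 × 200 = 0.11220 m

Δh = 112 mm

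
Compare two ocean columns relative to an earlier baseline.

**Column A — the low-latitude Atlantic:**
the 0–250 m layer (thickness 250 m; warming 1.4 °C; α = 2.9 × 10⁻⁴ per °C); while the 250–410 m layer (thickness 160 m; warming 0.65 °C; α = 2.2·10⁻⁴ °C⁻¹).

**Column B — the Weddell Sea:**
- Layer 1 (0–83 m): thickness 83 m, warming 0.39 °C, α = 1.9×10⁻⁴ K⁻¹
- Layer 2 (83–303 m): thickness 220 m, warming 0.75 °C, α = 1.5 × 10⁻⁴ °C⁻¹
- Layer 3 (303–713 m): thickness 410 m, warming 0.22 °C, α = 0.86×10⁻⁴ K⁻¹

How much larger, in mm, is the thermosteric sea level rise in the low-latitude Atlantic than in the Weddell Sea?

A 1.4 × 2.9×10⁻⁴ × 250 = 0.10150 m
A 250–410 m: 160 × 0.65 × 2.2×10⁻⁴ = 0.02288 m
A total: 0.12438 m
B 0–83 m: 1.9×10⁻⁴ × 83 × 0.39 = 0.0061503 m
B 83–303 m: 220 × 1.5×10⁻⁴ × 0.75 = 0.02475 m
B Layer 3: 0.86×10⁻⁴ × 0.22 × 410 = 0.0077572 m
B total: 0.0386575 m
Difference: 0.12438 − 0.0386575 = 0.0857225 m

85.7 mm larger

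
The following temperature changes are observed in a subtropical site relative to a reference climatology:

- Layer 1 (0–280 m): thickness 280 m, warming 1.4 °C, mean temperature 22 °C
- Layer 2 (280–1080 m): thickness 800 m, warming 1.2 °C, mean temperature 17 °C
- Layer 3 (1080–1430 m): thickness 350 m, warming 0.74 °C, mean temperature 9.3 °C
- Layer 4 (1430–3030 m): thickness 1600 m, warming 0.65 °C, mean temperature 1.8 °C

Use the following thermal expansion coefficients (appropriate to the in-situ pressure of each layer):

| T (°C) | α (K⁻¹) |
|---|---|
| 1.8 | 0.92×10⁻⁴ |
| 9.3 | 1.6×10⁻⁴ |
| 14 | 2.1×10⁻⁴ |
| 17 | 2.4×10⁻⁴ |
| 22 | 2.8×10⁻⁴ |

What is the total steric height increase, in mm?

Δh = 477 mm

Layer 1 at 22 °C → α = 2.8×10⁻⁴ K⁻¹
Layer 2 at 17 °C → α = 2.4×10⁻⁴ K⁻¹
Layer 3 at 9.3 °C → α = 1.6×10⁻⁴ K⁻¹
Layer 4 at 1.8 °C → α = 0.92×10⁻⁴ K⁻¹
Layer 1: 280 × 2.8×10⁻⁴ × 1.4 = 0.10976 m
2.4×10⁻⁴ × 800 × 1.2 = 0.23040 m
1.6×10⁻⁴ × 350 × 0.74 = 0.04144 m
1430–3030 m: 1600 × 0.92×10⁻⁴ × 0.65 = 0.09568 m
Δh = 0.10976 + 0.23040 + 0.04144 + 0.09568 = 0.47728 m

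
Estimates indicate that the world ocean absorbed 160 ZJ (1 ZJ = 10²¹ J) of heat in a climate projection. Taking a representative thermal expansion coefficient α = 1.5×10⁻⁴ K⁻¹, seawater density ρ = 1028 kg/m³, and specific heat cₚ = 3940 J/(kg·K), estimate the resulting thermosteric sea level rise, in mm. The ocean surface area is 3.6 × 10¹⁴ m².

Per unit area: Q = 160×10²¹ / (3.6×10¹⁴) ≈ 4.444×10⁸ J/m²
Δh = αQ/(ρcₚ) = 1.5×10⁻⁴ × 4.444×10⁸ / (1028 × 3940) ≈ 0.016458 m

Δh = 16.5 mm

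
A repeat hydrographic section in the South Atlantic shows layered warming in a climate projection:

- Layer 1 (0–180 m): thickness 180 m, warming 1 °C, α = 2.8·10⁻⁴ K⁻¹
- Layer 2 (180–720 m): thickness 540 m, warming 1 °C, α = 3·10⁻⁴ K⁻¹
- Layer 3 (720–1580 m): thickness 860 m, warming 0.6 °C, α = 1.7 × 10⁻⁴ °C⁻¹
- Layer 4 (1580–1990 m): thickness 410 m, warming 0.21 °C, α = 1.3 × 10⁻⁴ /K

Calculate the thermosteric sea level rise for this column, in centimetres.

31.1 cm

180 × 2.8×10⁻⁴ × 1 = 0.05040 m
Layer 2: 3×10⁻⁴ × 1 × 540 = 0.16200 m
1.7×10⁻⁴ × 0.6 × 860 = 0.08772 m
Layer 4: 0.21 × 410 × 1.3×10⁻⁴ = 0.011193 m
Δh = 0.05040 + 0.16200 + 0.08772 + 0.011193 = 0.311313 m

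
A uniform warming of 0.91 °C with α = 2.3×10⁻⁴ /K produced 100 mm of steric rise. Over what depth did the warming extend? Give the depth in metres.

H ≈ 478 m

H = Δh/(αΔT) = 0.1 / (2.3×10⁻⁴ × 0.91) ≈ 477.8 m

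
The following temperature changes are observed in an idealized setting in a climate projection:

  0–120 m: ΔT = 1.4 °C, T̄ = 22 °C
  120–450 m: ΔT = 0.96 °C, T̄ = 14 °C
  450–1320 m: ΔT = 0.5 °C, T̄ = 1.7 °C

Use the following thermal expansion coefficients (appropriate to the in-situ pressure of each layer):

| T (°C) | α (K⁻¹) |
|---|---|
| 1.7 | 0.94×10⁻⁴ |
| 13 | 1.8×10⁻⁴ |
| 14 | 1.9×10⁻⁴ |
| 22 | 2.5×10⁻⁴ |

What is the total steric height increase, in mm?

Layer 1 at 22 °C → α = 2.5×10⁻⁴ K⁻¹
Layer 2 at 14 °C → α = 1.9×10⁻⁴ K⁻¹
Layer 3 at 1.7 °C → α = 0.94×10⁻⁴ K⁻¹
0–120 m: 2.5×10⁻⁴ × 1.4 × 120 = 0.04200 m
1.9×10⁻⁴ × 330 × 0.96 = 0.060192 m
Layer 3: 0.5 × 870 × 0.94×10⁻⁴ = 0.04089 m
Δh = 0.04200 + 0.060192 + 0.04089 = 0.143082 m ≈ 143 mm

Δh = 143 mm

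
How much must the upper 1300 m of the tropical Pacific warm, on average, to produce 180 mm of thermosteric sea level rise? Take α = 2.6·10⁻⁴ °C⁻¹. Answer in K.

0.533 K

ΔT = Δh/(αH) = 0.18 / (2.6×10⁻⁴ × 1300) ≈ 0.5325 K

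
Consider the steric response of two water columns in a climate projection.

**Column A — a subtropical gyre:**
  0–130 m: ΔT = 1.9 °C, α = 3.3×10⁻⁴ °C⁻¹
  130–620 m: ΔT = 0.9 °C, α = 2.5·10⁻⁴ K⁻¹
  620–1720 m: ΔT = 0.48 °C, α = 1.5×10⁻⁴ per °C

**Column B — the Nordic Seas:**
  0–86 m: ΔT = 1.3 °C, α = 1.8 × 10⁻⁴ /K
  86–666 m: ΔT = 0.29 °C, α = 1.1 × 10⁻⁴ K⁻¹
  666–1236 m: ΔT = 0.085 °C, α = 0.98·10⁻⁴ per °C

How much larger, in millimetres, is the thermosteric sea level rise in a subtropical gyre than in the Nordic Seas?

228 mm larger

A Layer 1: 3.3×10⁻⁴ × 130 × 1.9 = 0.08151 m
A 490 × 0.9 × 2.5×10⁻⁴ = 0.11025 m
A 620–1720 m: 1100 × 0.48 × 1.5×10⁻⁴ = 0.07920 m
A total: 0.27096 m
B Layer 1: 1.3 × 1.8×10⁻⁴ × 86 = 0.020124 m
B Layer 2: 0.29 × 580 × 1.1×10⁻⁴ = 0.018502 m
B Layer 3: 0.085 × 570 × 0.98×10⁻⁴ = 0.0047481 m
B total: 0.0433741 m
Difference: 0.27096 − 0.0433741 = 0.2275859 m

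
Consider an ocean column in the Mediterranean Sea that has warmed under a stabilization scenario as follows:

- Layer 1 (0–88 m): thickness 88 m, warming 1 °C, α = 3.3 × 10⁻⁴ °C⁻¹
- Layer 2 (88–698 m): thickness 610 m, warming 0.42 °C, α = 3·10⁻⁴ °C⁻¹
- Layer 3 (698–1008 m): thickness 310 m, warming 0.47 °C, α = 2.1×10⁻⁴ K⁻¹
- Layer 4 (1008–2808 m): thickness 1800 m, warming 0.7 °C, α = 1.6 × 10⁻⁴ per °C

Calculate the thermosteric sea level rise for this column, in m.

1 × 88 × 3.3×10⁻⁴ = 0.02904 m
88–698 m: 3×10⁻⁴ × 0.42 × 610 = 0.07686 m
0.47 × 310 × 2.1×10⁻⁴ = 0.030597 m
0.7 × 1.6×10⁻⁴ × 1800 = 0.20160 m
Δh = 0.02904 + 0.07686 + 0.030597 + 0.20160 = 0.338097 m

Δh ≈ 0.34 m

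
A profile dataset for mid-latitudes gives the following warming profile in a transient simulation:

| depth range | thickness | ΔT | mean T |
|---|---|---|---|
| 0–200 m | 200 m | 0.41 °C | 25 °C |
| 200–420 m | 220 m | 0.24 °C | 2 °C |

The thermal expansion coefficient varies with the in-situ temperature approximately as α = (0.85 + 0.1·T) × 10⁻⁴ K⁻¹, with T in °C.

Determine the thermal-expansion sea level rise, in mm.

Layer 1: α = (0.85 + 0.1×25)×10⁻⁴ = 3.35×10⁻⁴ K⁻¹
Layer 2: α = (0.85 + 0.1×2)×10⁻⁴ = 1.05×10⁻⁴ K⁻¹
Layer 1: 200 × 3.35×10⁻⁴ × 0.41 = 0.02747 m
Layer 2: 0.24 × 220 × 1.05×10⁻⁴ = 0.005544 m
Δh = 0.02747 + 0.005544 = 0.033014 m

33.0 mm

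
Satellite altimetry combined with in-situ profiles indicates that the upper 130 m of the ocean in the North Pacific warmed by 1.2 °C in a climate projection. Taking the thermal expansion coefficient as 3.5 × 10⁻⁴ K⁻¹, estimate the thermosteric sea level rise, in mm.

Δh = αΔT·H = 3.5×10⁻⁴ × 1.2 × 130 = 0.05460 m

about 55 mm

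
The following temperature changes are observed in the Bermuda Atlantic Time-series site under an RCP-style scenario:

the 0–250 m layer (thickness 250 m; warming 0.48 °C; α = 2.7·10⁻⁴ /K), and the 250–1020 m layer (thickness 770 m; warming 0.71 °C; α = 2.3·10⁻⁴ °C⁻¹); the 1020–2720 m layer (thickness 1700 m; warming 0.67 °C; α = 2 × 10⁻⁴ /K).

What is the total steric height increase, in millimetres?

0–250 m: 0.48 × 250 × 2.7×10⁻⁴ = 0.03240 m
770 × 0.71 × 2.3×10⁻⁴ = 0.125741 m
1700 × 0.67 × 2×10⁻⁴ = 0.22780 m
Δh = 0.03240 + 0.125741 + 0.22780 = 0.385941 m

about 386 mm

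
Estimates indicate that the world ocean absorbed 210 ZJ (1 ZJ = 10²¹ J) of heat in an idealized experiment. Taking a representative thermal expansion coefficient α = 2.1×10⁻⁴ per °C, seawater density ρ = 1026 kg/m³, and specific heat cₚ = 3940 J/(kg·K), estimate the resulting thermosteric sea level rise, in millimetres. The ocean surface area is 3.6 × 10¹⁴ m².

Per unit area: Q = 210×10²¹ / (3.6×10¹⁴) ≈ 5.833×10⁸ J/m²
Δh = αQ/(ρcₚ) = 2.1×10⁻⁴ × 5.833×10⁸ / (1026 × 3940) ≈ 0.030302 m

about 30 mm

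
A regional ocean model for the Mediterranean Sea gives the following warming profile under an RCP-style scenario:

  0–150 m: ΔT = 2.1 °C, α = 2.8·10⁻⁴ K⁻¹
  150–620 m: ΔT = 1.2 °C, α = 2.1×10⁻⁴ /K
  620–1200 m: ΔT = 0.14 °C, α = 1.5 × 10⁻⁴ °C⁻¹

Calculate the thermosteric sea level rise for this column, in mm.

Δh ≈ 219 mm

0–150 m: 2.1 × 150 × 2.8×10⁻⁴ = 0.08820 m
150–620 m: 470 × 1.2 × 2.1×10⁻⁴ = 0.11844 m
620–1200 m: 0.14 × 1.5×10⁻⁴ × 580 = 0.01218 m
Δh = 0.08820 + 0.11844 + 0.01218 = 0.21882 m ≈ 219 mm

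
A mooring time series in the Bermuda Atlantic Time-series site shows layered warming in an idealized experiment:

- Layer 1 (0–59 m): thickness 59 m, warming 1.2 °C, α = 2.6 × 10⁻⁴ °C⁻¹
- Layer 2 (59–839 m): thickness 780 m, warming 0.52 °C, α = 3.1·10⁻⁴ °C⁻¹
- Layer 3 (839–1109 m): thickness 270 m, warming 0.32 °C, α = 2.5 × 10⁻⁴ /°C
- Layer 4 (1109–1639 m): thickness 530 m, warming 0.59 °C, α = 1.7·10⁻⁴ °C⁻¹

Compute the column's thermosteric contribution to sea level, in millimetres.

Layer 1: 1.2 × 2.6×10⁻⁴ × 59 = 0.018408 m
59–839 m: 3.1×10⁻⁴ × 0.52 × 780 = 0.125736 m
2.5×10⁻⁴ × 0.32 × 270 = 0.02160 m
1109–1639 m: 0.59 × 1.7×10⁻⁴ × 530 = 0.053159 m
Δh = 0.018408 + 0.125736 + 0.02160 + 0.053159 = 0.218903 m

219 mm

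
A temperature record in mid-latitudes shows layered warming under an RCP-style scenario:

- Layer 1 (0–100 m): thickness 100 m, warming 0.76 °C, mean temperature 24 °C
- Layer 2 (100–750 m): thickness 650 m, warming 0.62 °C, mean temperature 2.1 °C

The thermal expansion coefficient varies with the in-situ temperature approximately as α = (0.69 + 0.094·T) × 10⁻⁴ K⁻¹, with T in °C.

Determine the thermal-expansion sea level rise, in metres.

Layer 1: α = (0.69 + 0.094×24)×10⁻⁴ = 2.946×10⁻⁴ K⁻¹
Layer 2: α = (0.69 + 0.094×2.1)×10⁻⁴ = 0.8874×10⁻⁴ K⁻¹
2.946×10⁻⁴ × 0.76 × 100 = 0.0223896 m
100–750 m: 0.62 × 0.8874×10⁻⁴ × 650 = 0.03576222 m
Δh = 0.0223896 + 0.03576222 = 0.05815182 m ≈ 0.0582 m

about 0.0582 m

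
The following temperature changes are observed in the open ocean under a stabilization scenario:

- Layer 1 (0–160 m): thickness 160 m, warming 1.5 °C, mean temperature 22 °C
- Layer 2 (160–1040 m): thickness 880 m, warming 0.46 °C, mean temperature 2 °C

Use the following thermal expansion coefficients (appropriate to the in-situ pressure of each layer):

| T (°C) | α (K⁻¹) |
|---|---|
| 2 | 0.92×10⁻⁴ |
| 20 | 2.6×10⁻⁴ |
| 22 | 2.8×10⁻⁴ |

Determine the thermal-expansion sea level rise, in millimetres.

Layer 1 at 22 °C → α = 2.8×10⁻⁴ K⁻¹
Layer 2 at 2 °C → α = 0.92×10⁻⁴ K⁻¹
0–160 m: 160 × 2.8×10⁻⁴ × 1.5 = 0.06720 m
Layer 2: 0.46 × 880 × 0.92×10⁻⁴ = 0.0372416 m
Δh = 0.06720 + 0.0372416 = 0.1044416 m ≈ 100 mm

Δh ≈ 100 mm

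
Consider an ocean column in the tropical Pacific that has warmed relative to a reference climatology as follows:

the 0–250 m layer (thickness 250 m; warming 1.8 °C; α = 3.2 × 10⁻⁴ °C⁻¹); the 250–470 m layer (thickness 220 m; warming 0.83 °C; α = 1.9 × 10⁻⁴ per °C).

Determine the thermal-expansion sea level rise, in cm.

250 × 1.8 × 3.2×10⁻⁴ = 0.14400 m
1.9×10⁻⁴ × 220 × 0.83 = 0.034694 m
Δh = 0.14400 + 0.034694 = 0.178694 m

17.9 cm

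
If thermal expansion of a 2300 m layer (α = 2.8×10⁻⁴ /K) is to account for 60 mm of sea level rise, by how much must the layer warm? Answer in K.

ΔT = Δh/(αH) = 0.06 / (2.8×10⁻⁴ × 2300) ≈ 0.09317 K

0.0932 K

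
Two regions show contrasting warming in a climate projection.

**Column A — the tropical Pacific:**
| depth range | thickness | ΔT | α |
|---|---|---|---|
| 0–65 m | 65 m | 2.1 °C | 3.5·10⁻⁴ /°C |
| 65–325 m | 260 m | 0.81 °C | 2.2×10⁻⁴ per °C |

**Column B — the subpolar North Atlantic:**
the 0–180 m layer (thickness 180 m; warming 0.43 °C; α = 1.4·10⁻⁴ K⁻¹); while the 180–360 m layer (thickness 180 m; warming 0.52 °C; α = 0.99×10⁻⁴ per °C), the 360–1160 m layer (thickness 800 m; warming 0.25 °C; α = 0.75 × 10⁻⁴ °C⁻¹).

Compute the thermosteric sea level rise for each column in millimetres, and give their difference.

A 0–65 m: 2.1 × 65 × 3.5×10⁻⁴ = 0.047775 m
A 65–325 m: 260 × 0.81 × 2.2×10⁻⁴ = 0.046332 m
A total: 0.094107 m
B 0–180 m: 1.4×10⁻⁴ × 0.43 × 180 = 0.010836 m
B Layer 2: 0.52 × 0.99×10⁻⁴ × 180 = 0.0092664 m
B Layer 3: 800 × 0.25 × 0.75×10⁻⁴ = 0.01500 m
B total: 0.0351024 m
Difference: 0.094107 − 0.0351024 = 0.0590046 m

Δh_A ≈ 94 mm, Δh_B ≈ 35 mm; difference ≈ 59 mm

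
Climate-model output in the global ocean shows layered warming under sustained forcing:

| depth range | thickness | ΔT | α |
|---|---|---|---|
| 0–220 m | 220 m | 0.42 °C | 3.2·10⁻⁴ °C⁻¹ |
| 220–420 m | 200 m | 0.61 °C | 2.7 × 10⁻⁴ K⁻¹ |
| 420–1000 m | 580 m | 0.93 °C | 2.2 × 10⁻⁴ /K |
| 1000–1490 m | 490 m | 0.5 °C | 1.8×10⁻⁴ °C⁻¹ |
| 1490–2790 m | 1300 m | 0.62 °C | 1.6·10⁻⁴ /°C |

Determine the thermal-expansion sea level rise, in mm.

350 mm

3.2×10⁻⁴ × 220 × 0.42 = 0.029568 m
200 × 0.61 × 2.7×10⁻⁴ = 0.03294 m
Layer 3: 0.93 × 580 × 2.2×10⁻⁴ = 0.118668 m
1000–1490 m: 1.8×10⁻⁴ × 490 × 0.5 = 0.04410 m
Layer 5: 1.6×10⁻⁴ × 0.62 × 1300 = 0.12896 m
Δh = 0.029568 + 0.03294 + 0.118668 + 0.04410 + 0.12896 = 0.354236 m ≈ 350 mm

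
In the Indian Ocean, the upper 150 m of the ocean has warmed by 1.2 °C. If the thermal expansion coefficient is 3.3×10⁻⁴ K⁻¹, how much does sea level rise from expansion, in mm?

Δh = 59.4 mm

Δh = αΔT·H = 3.3×10⁻⁴ × 1.2 × 150 = 0.05940 m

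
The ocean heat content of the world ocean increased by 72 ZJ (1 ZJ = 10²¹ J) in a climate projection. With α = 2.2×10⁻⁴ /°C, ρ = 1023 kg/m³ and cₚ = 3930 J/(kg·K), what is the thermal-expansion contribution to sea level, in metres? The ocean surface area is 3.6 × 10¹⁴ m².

Per unit area: Q = 72×10²¹ / (3.6×10¹⁴) = 2×10⁸ J/m²
Δh = αQ/(ρcₚ) = 2.2×10⁻⁴ × 2×10⁸ / (1023 × 3930) ≈ 0.010944 m

0.0109 m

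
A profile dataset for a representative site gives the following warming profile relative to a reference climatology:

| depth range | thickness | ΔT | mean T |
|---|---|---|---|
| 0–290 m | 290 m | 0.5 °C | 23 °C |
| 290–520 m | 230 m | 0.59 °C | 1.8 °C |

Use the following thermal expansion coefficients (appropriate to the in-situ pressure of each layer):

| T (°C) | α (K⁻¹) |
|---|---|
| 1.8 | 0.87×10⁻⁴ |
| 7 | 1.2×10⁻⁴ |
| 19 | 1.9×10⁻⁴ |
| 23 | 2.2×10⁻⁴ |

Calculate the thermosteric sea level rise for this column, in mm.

Δh ≈ 43.7 mm

Layer 1 at 23 °C → α = 2.2×10⁻⁴ K⁻¹
Layer 2 at 1.8 °C → α = 0.87×10⁻⁴ K⁻¹
Layer 1: 290 × 2.2×10⁻⁴ × 0.5 = 0.03190 m
290–520 m: 230 × 0.87×10⁻⁴ × 0.59 = 0.0118059 m
Δh = 0.03190 + 0.0118059 = 0.0437059 m ≈ 43.7 mm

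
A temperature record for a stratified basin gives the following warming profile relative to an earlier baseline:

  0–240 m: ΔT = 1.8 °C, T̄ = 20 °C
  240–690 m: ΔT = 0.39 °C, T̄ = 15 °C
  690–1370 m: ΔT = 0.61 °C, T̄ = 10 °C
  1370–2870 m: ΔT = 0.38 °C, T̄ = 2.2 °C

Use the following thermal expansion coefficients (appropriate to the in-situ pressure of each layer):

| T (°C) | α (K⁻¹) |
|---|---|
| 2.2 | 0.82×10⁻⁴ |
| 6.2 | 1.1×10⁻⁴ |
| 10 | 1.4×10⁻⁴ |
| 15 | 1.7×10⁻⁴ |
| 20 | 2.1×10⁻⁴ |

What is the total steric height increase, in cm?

Layer 1 at 20 °C → α = 2.1×10⁻⁴ K⁻¹
Layer 2 at 15 °C → α = 1.7×10⁻⁴ K⁻¹
Layer 3 at 10 °C → α = 1.4×10⁻⁴ K⁻¹
Layer 4 at 2.2 °C → α = 0.82×10⁻⁴ K⁻¹
1.8 × 2.1×10⁻⁴ × 240 = 0.09072 m
450 × 1.7×10⁻⁴ × 0.39 = 0.029835 m
690–1370 m: 680 × 1.4×10⁻⁴ × 0.61 = 0.058072 m
1370–2870 m: 0.38 × 1500 × 0.82×10⁻⁴ = 0.04674 m
Δh = 0.09072 + 0.029835 + 0.058072 + 0.04674 = 0.225367 m ≈ 23 cm

Δh ≈ 23 cm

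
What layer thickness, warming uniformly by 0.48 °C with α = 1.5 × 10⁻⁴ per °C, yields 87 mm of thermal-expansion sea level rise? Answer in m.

1200 m

H = Δh/(αΔT) = 0.087 / (1.5×10⁻⁴ × 0.48) ≈ 1208 m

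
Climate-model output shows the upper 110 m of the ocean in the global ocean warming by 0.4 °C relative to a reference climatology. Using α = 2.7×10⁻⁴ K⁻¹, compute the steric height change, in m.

Δh = αΔT·H = 2.7×10⁻⁴ × 0.4 × 110 = 0.01188 m

Δh ≈ 0.0119 m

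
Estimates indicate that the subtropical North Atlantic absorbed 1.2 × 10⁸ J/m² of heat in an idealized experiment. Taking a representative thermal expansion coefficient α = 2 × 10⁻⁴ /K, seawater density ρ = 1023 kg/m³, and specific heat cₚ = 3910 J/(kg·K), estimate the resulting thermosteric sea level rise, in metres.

Δh = αQ/(ρcₚ) = 2×10⁻⁴ × 1.2×10⁸ / (1023 × 3910) ≈ 0.0060001 m

Δh = 0.00600 m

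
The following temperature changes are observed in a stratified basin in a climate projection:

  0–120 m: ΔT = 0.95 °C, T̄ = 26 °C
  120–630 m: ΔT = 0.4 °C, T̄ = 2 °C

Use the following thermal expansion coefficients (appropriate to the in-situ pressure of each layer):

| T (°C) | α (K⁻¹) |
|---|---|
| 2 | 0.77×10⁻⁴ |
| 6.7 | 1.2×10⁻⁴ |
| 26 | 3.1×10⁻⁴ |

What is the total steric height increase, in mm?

Δh ≈ 51.0 mm

Layer 1 at 26 °C → α = 3.1×10⁻⁴ K⁻¹
Layer 2 at 2 °C → α = 0.77×10⁻⁴ K⁻¹
Layer 1: 120 × 3.1×10⁻⁴ × 0.95 = 0.03534 m
120–630 m: 510 × 0.77×10⁻⁴ × 0.4 = 0.015708 m
Δh = 0.03534 + 0.015708 = 0.051048 m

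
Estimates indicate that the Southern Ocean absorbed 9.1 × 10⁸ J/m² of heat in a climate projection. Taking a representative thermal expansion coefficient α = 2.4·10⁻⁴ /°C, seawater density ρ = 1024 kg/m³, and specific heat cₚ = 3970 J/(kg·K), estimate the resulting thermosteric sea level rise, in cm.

5.37 cm

Δh = αQ/(ρcₚ) = 2.4×10⁻⁴ × 9.1×10⁸ / (1024 × 3970) ≈ 0.053723 m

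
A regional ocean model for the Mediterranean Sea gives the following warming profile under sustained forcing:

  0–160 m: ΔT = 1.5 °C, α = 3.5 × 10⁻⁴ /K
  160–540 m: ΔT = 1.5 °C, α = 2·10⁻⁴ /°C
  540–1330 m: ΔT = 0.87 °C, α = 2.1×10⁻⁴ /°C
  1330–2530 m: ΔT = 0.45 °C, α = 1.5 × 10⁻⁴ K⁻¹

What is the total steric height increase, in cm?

1.5 × 160 × 3.5×10⁻⁴ = 0.08400 m
160–540 m: 2×10⁻⁴ × 1.5 × 380 = 0.11400 m
540–1330 m: 2.1×10⁻⁴ × 790 × 0.87 = 0.144333 m
Layer 4: 1200 × 1.5×10⁻⁴ × 0.45 = 0.08100 m
Δh = 0.08400 + 0.11400 + 0.144333 + 0.08100 = 0.423333 m

42 cm of thermosteric rise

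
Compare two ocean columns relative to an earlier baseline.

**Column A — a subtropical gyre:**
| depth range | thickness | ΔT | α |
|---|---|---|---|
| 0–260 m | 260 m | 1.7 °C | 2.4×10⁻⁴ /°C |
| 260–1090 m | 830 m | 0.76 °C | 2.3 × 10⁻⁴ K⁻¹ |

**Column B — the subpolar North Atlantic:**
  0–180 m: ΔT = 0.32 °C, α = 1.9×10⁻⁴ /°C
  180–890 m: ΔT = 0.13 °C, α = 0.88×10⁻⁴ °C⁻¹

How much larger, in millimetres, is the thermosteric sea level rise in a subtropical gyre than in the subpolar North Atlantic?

A Layer 1: 1.7 × 2.4×10⁻⁴ × 260 = 0.10608 m
A 260–1090 m: 2.3×10⁻⁴ × 0.76 × 830 = 0.145084 m
A total: 0.251164 m
B 0–180 m: 180 × 0.32 × 1.9×10⁻⁴ = 0.010944 m
B 180–890 m: 0.13 × 710 × 0.88×10⁻⁴ = 0.0081224 m
B total: 0.0190664 m
Difference: 0.251164 − 0.0190664 = 0.2320976 m

232 mm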